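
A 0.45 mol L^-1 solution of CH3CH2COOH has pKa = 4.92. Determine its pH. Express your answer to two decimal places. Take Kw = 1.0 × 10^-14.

CH3CH2COOH ⇌ CH3CH2COO- + H+
Ka = 10^(−4.92) = 1.20 × 10^-5
Ka = x²/(0.45 − x) = 1.20 × 10^-5
Since Ka ≪ C₀, x ≈ √(Ka·C₀) = 2.32 × 10^-3 M.
pH = −log[H+] = −log(2.32 × 10^-3) = 2.63

pH = 2.63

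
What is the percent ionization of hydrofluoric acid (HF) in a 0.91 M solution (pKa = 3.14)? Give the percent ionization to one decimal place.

2.8%

HF ⇌ F- + H+; let x = [H+] at equilibrium.
Ka = 10^(−3.14) = 7.24 × 10^-4
x ≈ √(Ka·C₀) = √(7.24 × 10^-4 × 0.91) = 2.57 × 10^-2 M
Fraction ionized = 2.57 × 10^-2 / 0.91 = 0.0282 → 2.8%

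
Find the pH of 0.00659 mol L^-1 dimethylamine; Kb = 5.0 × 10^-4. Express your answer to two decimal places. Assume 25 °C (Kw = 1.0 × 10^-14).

pH = 11.20

(CH3)2NH + H2O ⇌ (CH3)2NH2+ + OH-
Let x = [OH-] at equilibrium. Kb = x²/(0.00659 − x).
The 5% rule fails; solving x² + Kb·x − Kb·C₀ = 0 exactly:
x = [−0.0005 + √(0.0005² + 1.32e-05)]/2 = 1.58 × 10^-3 M
pOH = −log(1.58 × 10^-3) = 2.80; pH = 14.00 − 2.80 = 11.20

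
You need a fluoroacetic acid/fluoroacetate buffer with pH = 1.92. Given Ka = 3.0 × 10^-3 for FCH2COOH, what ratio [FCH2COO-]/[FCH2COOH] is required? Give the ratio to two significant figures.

pKa = -log(3.0 × 10^-3) = 2.523
pH = pKa + log(r) ⇒ log(r) = 1.92 − 2.523 = -0.603
r = [FCH2COO-]/[FCH2COOH] = 10^(-0.603) = 0.249

ratio = 0.25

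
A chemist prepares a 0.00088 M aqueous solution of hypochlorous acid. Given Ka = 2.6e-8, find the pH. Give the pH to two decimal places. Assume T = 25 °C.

pH = 5.32

HOCl ⇌ OCl- + H+
Ka = x²/(0.00088 − x) = 2.6 × 10^-8
Assume x ≪ 0.00088: x ≈ √(2.6 × 10^-8 × 0.00088) = 4.78 × 10^-6 M
Check: 0.54% ionized — well under 5%, approximation valid.
pH = −log(4.78 × 10^-6) = 5.32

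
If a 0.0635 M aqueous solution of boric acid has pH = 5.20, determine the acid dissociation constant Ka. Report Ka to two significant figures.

[H+] = 10^(-5.20) = 6.31 × 10^-6 M
At equilibrium [HA] = 0.0635 − 6.31 × 10^-6 = 6.35 × 10^-2 M
Ka = [H+][A-]/[HA] = (6.31 × 10^-6)² / 6.35 × 10^-2 = 6.3 × 10^-10

Ka = 6.3 × 10^-10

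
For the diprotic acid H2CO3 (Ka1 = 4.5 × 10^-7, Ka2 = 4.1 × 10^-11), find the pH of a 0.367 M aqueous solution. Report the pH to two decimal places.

pH = 3.39

Since Ka1 ≫ Ka2, the first ionization dominates [H+].
Ka1 = x²/(0.367 − x) = 4.5 × 10^-7
x ≈ √(4.5 × 10^-7 × 0.367) = 4.06 × 10^-4 M
pH = −log(4.06 × 10^-4) = 3.39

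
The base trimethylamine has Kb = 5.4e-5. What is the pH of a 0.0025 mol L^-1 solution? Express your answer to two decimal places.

pH = 10.53

(CH3)3N + H2O ⇌ (CH3)3NH+ + OH-
From the ICE table, Kb = [OH-]²/(0.0025 − [OH-]) = 5.4 × 10^-5.
The 5% rule fails; solving [OH-]² + Kb·[OH-] − Kb·C₀ = 0 exactly:
[OH-] = [−5.4e-05 + √(5.4e-05² + 5.4e-07)]/2 = 3.41 × 10^-4 M
pOH = −log(3.41 × 10^-4) = 3.47; pH = 14.00 − 3.47 = 10.53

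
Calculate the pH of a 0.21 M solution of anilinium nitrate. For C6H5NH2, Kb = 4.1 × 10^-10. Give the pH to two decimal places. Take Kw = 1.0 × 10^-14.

C6H5NH3+ is the conjugate acid of the weak base C6H5NH2.
Ka = Kw/Kb = 1.0×10^-14 / 4.1 × 10^-10 = 2.44 × 10^-5
Let x = [H+] at equilibrium. Ka = x²/(0.21 − x).
Assume x ≪ 0.21: x ≈ √(2.44 × 10^-5 × 0.21) = 2.26 × 10^-3 M
pH = −log(2.26 × 10^-3) = 2.65

pH = 2.65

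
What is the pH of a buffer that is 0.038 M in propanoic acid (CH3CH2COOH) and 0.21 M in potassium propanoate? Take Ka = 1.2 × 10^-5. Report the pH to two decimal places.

pH = 5.66

pKa = −log(1.2 × 10^-5) = 4.921
Using pH = pKa + log([base]/[acid]) with [base]/[acid] = 0.21/0.038:
pH = 4.921 + (+0.742) = 5.66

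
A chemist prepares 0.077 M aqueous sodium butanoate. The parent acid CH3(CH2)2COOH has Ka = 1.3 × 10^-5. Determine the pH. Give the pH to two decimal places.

pH = 8.89

CH3(CH2)2COO- is the conjugate base of the weak acid CH3(CH2)2COOH.
Kb = Kw/Ka = 1.0×10^-14 / 1.3 × 10^-5 = 7.69 × 10^-10
Kb = x²/(0.077 − x) = 7.69 × 10^-10
Since Kb ≪ C₀, x ≈ √(Kb·C₀) = 7.69 × 10^-6 M.
pOH = 5.11, so pH = 14.00 − pOH = 8.89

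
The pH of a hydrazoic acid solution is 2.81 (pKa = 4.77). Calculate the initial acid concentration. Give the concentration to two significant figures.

C₀ = 1.4 × 10^-1 M

[H+] = 10^(-2.81) = 1.55 × 10^-3 M = x
Ka = 10^(−4.77) = 1.70 × 10^-5
Ka = x²/(C₀ − x) ⇒ C₀ = x + x²/Ka
C₀ = 1.55 × 10^-3 + (1.55 × 10^-3)²/(1.70 × 10^-5) = 1.43 × 10^-1 M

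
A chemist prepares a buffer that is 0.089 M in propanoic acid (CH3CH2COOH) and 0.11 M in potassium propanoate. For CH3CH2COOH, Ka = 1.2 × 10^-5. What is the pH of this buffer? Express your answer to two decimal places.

pKa = −log(1.2 × 10^-5) = 4.921
Henderson–Hasselbalch: pH = pKa + log([CH3CH2COO-]/[CH3CH2COOH]) = 4.921 + log(0.11/0.089)
pH = 4.921 + (+0.092) = 5.01

pH = 5.01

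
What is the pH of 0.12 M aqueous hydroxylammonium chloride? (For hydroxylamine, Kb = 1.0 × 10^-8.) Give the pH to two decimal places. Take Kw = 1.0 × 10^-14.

pH = 3.46

NH3OH+ is the conjugate acid of the weak base NH2OH.
Ka = Kw/Kb = 1.0×10^-14 / 1.0 × 10^-8 = 1.00 × 10^-6
From the ICE table, Ka = x²/(0.12 − x) = 1.00 × 10^-6.
Neglecting x in the denominator: x = √(1.00 × 10^-6 × 0.12) = 3.46 × 10^-4 M
Check: 0.29% ionized — well under 5%, approximation valid.
pH = −log(3.46 × 10^-4) = 3.46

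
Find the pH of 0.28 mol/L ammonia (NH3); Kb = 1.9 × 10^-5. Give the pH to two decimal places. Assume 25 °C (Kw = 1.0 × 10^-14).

pH = 11.36

NH3 + H2O ⇌ NH4+ + OH-
From the ICE table, Kb = x²/(0.28 − x) = 1.9 × 10^-5.
Since Kb ≪ C₀, x ≈ √(Kb·C₀) = 2.31 × 10^-3 M.
pOH = 2.64, so pH = 14.00 − pOH = 11.36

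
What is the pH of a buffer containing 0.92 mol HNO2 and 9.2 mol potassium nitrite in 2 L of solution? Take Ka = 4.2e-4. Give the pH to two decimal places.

pKa = −log(4.2 × 10^-4) = 3.377
Using pH = pKa + log([base]/[acid]) with [base]/[acid] = 9.2/0.92:
pH = 3.377 + (+1.000) = 4.38

pH = 4.38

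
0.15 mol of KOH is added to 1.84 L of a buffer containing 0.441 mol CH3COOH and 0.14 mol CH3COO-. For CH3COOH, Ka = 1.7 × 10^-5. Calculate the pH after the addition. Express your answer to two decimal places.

pH = 4.77

OH- converts CH3COOH to CH3COO-: CH3COOH → 0.291 mol, CH3COO- → 0.29 mol.
pKa = −log(1.7 × 10^-5) = 4.770
Henderson–Hasselbalch with mole ratio 0.29/0.291: pH = 4.770 + (-0.001)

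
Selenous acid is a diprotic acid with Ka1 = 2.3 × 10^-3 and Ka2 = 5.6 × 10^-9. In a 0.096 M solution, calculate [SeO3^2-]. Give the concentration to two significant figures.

5.6 × 10^-9 M

First ionization gives [H+] ≈ [HSeO3-] = 1.38 × 10^-2 M.
Second step: Ka2 = [H+][SeO3^2-]/[HSeO3-] ≈ [SeO3^2-] (since [H+] ≈ [HSeO3-]).
So [SeO3^2-] ≈ Ka2.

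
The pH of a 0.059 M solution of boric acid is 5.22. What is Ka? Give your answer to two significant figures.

[H+] = 10^(-5.22) = 6.03 × 10^-6 M
At equilibrium [HA] = 0.059 − 6.03 × 10^-6 = 5.90 × 10^-2 M
Ka = [H+][A-]/[HA] = (6.03 × 10^-6)² / 5.90 × 10^-2 = 6.2 × 10^-10

Ka = 6.2 × 10^-10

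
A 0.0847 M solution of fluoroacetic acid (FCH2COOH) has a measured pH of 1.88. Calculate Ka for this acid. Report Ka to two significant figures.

[H+] = 10^(-1.88) = 1.32 × 10^-2 M
At equilibrium [HA] = 0.0847 − 1.32 × 10^-2 = 7.15 × 10^-2 M
Ka = [H+][A-]/[HA] = (1.32 × 10^-2)² / 7.15 × 10^-2 = 2.4 × 10^-3

Ka = 2.4 × 10^-3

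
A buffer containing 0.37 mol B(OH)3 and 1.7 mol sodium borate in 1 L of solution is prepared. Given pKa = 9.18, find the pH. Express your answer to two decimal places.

Using pH = pKa + log([base]/[acid]) with [base]/[acid] = 1.7/0.37:
pH = 9.18 + (+0.662) = 9.84

pH = 9.84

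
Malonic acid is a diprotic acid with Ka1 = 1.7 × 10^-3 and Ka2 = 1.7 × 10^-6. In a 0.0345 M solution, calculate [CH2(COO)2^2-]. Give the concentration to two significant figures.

1.7 × 10^-6 M

First ionization gives [H+] ≈ [CH2(COOH)COO-] = 6.86 × 10^-3 M.
Second step: Ka2 = [H+][CH2(COO)2^2-]/[CH2(COOH)COO-] ≈ [CH2(COO)2^2-] (since [H+] ≈ [CH2(COOH)COO-]).
So [CH2(COO)2^2-] ≈ Ka2.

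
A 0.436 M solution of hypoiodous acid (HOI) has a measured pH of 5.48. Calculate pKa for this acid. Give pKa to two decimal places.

pKa = 10.60

[H+] = 10^(-5.48) = 3.31 × 10^-6 M
At equilibrium [HA] = 0.436 − 3.31 × 10^-6 = 4.36 × 10^-1 M
Ka = [H+][A-]/[HA] = (3.31 × 10^-6)² / 4.36 × 10^-1 = 2.51 × 10^-11
pKa = -log(2.51 × 10^-11) = 10.60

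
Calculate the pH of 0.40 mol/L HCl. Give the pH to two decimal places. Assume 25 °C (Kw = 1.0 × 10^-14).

HCl is a strong acid and dissociates completely, so [H+] = 0.40 M.
pH = -log(0.4) = 0.40

pH = 0.40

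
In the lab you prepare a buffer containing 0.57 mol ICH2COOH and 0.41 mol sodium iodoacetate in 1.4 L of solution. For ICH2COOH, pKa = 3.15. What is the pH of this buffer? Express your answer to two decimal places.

pH = pKa + log([A⁻]/[HA]) = 3.15 + log(0.41/0.57)
pH = 3.15 + (-0.143) = 3.01

pH = 3.01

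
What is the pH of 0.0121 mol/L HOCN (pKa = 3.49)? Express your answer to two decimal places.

HOCN ⇌ OCN- + H+
Ka = 10^(−3.49) = 3.24 × 10^-4
From the ICE table, Ka = [H+]²/(0.0121 − [H+]) = 3.24 × 10^-4.
Here C₀/Ka ≈ 37.3, so the small-[H+] approximation fails. Use the quadratic:
[H+] = (−Ka + √(Ka² + 4·Ka·C₀))/2 = 1.82 × 10^-3 M
pH = −log[H+] = −log(1.82 × 10^-3) = 2.74

pH = 2.74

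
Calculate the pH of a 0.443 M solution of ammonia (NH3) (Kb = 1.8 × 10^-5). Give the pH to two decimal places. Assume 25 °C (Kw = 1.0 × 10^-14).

NH3 + H2O ⇌ NH4+ + OH-
Let x = [OH-] at equilibrium. Kb = x²/(0.443 − x).
Neglecting x in the denominator: x = √(1.8 × 10^-5 × 0.443) = 2.82 × 10^-3 M
Check: 0.64% ionized — well under 5%, approximation valid.
pOH = −log(2.82 × 10^-3) = 2.55; pH = 14.00 − 2.55 = 11.45

pH = 11.45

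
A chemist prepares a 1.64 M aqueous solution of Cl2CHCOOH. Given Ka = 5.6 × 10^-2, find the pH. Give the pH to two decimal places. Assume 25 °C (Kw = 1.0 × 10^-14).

Cl2CHCOOH ⇌ Cl2CHCOO- + H+
Ka = x²/(1.64 − x) = 5.6 × 10^-2
x is not negligible relative to C₀; solve x² + 0.056·x − 0.0918 = 0.
x = (−Ka + √(Ka² + 4·Ka·C₀))/2 = 2.76 × 10^-1 M
pH = −log(2.76 × 10^-1) = 0.56

pH = 0.56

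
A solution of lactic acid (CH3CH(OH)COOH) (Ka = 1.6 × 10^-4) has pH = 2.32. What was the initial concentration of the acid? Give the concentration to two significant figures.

C₀ = 1.5 × 10^-1 M

[H+] = 10^(-2.32) = 4.79 × 10^-3 M = x
Ka = x²/(C₀ − x) ⇒ C₀ = x + x²/Ka
C₀ = 4.79 × 10^-3 + (4.79 × 10^-3)²/(1.6 × 10^-4) = 1.48 × 10^-1 M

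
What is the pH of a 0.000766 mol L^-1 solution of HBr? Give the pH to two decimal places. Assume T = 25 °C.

HBr is a strong acid and dissociates completely, so [H+] = 0.000766 M.
pH = -log(0.000766) = 3.12

pH = 3.12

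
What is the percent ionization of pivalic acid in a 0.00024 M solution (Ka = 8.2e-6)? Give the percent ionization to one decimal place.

(CH3)3CCOOH ⇌ (CH3)3CCOO- + H+; let x = [H+] at equilibrium.
Solve x² + 8.2e-06x − 1.97e-09 = 0 → x = 4.05 × 10^-5 M
Fraction ionized = 4.05 × 10^-5 / 0.00024 = 0.1688 → 16.9%

16.9%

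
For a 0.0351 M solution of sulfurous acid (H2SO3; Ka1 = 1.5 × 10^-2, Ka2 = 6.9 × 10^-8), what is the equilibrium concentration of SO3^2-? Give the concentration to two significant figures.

First ionization gives [H+] ≈ [HSO3-] = 1.66 × 10^-2 M.
Second step: Ka2 = [H+][SO3^2-]/[HSO3-] ≈ [SO3^2-] (since [H+] ≈ [HSO3-]).
So [SO3^2-] ≈ Ka2.

6.9 × 10^-8 M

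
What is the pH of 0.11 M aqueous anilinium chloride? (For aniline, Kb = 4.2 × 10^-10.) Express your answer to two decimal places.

pH = 2.79

C6H5NH3+ is the conjugate acid of the weak base C6H5NH2.
Ka = Kw/Kb = 1.0×10^-14 / 4.2 × 10^-10 = 2.38 × 10^-5
From the ICE table, Ka = [H+]²/(0.11 − [H+]) = 2.38 × 10^-5.
Since Ka ≪ C₀, [H+] ≈ √(Ka·C₀) = 1.62 × 10^-3 M.
pH = −log[H+] = −log(1.62 × 10^-3) = 2.79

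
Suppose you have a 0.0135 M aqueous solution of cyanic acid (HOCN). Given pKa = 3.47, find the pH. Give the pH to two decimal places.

HOCN ⇌ OCN- + H+
Ka = 10^(−3.47) = 3.39 × 10^-4
Ka = [H+]²/(0.0135 − [H+]) = 3.39 × 10^-4
[H+] is not negligible relative to C₀; solve [H+]² + 0.000339·[H+] − 4.58e-06 = 0.
[H+] = (−Ka + √(Ka² + 4·Ka·C₀))/2 = 1.98 × 10^-3 M
pH = −log(1.98 × 10^-3) = 2.70

pH = 2.70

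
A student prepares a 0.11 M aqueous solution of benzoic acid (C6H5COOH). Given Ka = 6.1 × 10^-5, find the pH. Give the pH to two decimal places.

pH = 2.59

C6H5COOH ⇌ C6H5COO- + H+
From the ICE table, Ka = x²/(0.11 − x) = 6.1 × 10^-5.
Neglecting x in the denominator: x = √(6.1 × 10^-5 × 0.11) = 2.59 × 10^-3 M
pH = −log[H+] = −log(2.59 × 10^-3) = 2.59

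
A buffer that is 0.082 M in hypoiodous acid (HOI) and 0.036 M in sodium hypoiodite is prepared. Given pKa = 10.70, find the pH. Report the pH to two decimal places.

pH = 10.34

Henderson–Hasselbalch: pH = pKa + log([OI-]/[HOI]) = 10.70 + log(0.036/0.082)
pH = 10.70 + (-0.358) = 10.34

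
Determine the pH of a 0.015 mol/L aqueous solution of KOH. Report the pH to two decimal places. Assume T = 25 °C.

pH = 12.18

KOH is a strong base; [OH-] = 0.015 M.
pOH = -log(0.015) = 1.82
pH = 14.00 - 1.82 = 12.18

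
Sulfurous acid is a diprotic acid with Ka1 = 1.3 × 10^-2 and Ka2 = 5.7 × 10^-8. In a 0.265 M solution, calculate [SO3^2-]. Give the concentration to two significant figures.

First ionization gives [H+] ≈ [HSO3-] = 5.26 × 10^-2 M.
Second step: Ka2 = [H+][SO3^2-]/[HSO3-] ≈ [SO3^2-] (since [H+] ≈ [HSO3-]).
So [SO3^2-] ≈ Ka2.

5.7 × 10^-8 M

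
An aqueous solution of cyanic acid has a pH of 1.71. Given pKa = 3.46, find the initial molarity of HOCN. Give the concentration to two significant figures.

C₀ = 1.1 M

[H+] = 10^(-1.71) = 1.95 × 10^-2 M = x
Ka = 10^(−3.46) = 3.47 × 10^-4
Ka = x²/(C₀ − x) ⇒ C₀ = x + x²/Ka
C₀ = 1.95 × 10^-2 + (1.95 × 10^-2)²/(3.47 × 10^-4) = 1.12 M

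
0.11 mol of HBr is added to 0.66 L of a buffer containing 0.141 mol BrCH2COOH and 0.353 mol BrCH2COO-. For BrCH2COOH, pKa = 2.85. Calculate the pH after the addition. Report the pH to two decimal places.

pH = 2.84

After neutralization: n(BrCH2COOH) = 0.251 mol, n(BrCH2COO-) = 0.243 mol.
Henderson–Hasselbalch with mole ratio 0.243/0.251: pH = 2.85 + (-0.014)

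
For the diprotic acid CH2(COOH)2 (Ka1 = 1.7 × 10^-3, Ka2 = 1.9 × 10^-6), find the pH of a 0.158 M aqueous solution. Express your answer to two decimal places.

Since Ka1 ≫ Ka2, the first ionization dominates [H+].
Ka1 = x²/(0.158 − x) = 1.7 × 10^-3
Solving the quadratic: x = (−Ka1 + √(Ka1² + 4·Ka1·C₀))/2 = 1.56 × 10^-2 M
pH = −log(1.56 × 10^-2) = 1.81

pH = 1.81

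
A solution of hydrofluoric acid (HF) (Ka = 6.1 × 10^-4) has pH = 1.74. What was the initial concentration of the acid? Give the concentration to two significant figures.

[H+] = 10^(-1.74) = 1.82 × 10^-2 M = x
Ka = x²/(C₀ − x) ⇒ C₀ = x + x²/Ka
C₀ = 1.82 × 10^-2 + (1.82 × 10^-2)²/(6.1 × 10^-4) = 5.61 × 10^-1 M

C₀ = 5.6 × 10^-1 M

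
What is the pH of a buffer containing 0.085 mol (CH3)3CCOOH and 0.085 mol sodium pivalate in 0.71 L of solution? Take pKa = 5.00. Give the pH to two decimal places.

Henderson–Hasselbalch: pH = pKa + log([(CH3)3CCOO-]/[(CH3)3CCOOH]) = 5.00 + log(0.085/0.085)
pH = 5.00 + (+0.000) = 5.00

pH = 5.00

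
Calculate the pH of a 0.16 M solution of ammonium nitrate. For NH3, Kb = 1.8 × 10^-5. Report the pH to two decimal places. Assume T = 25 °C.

pH = 5.03

NH4+ is the conjugate acid of the weak base NH3.
Ka = Kw/Kb = 1.0×10^-14 / 1.8 × 10^-5 = 5.56 × 10^-10
Ka = [H+]²/(0.16 − [H+]) = 5.56 × 10^-10
Neglecting [H+] in the denominator: [H+] = √(5.56 × 10^-10 × 0.16) = 9.43 × 10^-6 M
Check: 0.0059% ionized — well under 5%, approximation valid.
pH = −log(9.43 × 10^-6) = 5.03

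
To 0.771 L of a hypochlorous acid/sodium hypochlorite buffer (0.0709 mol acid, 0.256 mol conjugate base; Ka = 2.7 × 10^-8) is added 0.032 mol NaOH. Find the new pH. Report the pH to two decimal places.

pH = 8.44

After neutralization: n(HOCl) = 0.0389 mol, n(OCl-) = 0.288 mol.
pKa = −log(2.7 × 10^-8) = 7.569
pH = pKa + log(n_OCl-/n_HOCl) = 7.569 + log(0.288/0.0389) = 7.569 + (+0.869)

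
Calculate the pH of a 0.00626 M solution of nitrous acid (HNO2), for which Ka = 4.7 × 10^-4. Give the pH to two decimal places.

pH = 2.82

HNO2 ⇌ NO2- + H+
From the ICE table, Ka = x²/(0.00626 − x) = 4.7 × 10^-4.
Here C₀/Ka ≈ 13.3, so the small-x approximation fails. Use the quadratic:
x = (−Ka + √(Ka² + 4·Ka·C₀))/2 = 1.50 × 10^-3 M
pH = −log[H+] = −log(1.50 × 10^-3) = 2.82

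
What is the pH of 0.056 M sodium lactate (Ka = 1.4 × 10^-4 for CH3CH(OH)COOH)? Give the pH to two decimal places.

CH3CH(OH)COO- is the conjugate base of the weak acid CH3CH(OH)COOH.
Kb = Kw/Ka = 1.0×10^-14 / 1.4 × 10^-4 = 7.14 × 10^-11
From the ICE table, Kb = [OH-]²/(0.056 − [OH-]) = 7.14 × 10^-11.
Assume [OH-] ≪ 0.056: [OH-] ≈ √(7.14 × 10^-11 × 0.056) = 2.00 × 10^-6 M
([OH-]/C₀ = 0.0036% < 5%, so the approximation holds.)
pOH = 5.70, so pH = 14.00 − pOH = 8.30

pH = 8.30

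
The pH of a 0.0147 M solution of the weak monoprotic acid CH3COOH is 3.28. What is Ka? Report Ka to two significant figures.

[H+] = 10^(-3.28) = 5.25 × 10^-4 M
At equilibrium [HA] = 0.0147 − 5.25 × 10^-4 = 1.42 × 10^-2 M
Ka = [H+][A-]/[HA] = (5.25 × 10^-4)² / 1.42 × 10^-2 = 1.9 × 10^-5

Ka = 1.9 × 10^-5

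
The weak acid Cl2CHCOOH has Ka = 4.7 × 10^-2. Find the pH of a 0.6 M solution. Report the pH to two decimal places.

pH = 0.84

Cl2CHCOOH ⇌ Cl2CHCOO- + H+
Ka = [H+]²/(0.6 − [H+]) = 4.7 × 10^-2
Here C₀/Ka ≈ 12.8, so the small-[H+] approximation fails. Use the quadratic:
[H+] = (−Ka + √(Ka² + 4·Ka·C₀))/2 = 1.46 × 10^-1 M
pH = −log(1.46 × 10^-1) = 0.84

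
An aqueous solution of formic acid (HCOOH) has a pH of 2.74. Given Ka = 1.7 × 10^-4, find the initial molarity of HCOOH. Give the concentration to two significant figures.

C₀ = 2.1 × 10^-2 M

[H+] = 10^(-2.74) = 1.82 × 10^-3 M = x
Ka = x²/(C₀ − x) ⇒ C₀ = x + x²/Ka
C₀ = 1.82 × 10^-3 + (1.82 × 10^-3)²/(1.7 × 10^-4) = 2.13 × 10^-2 M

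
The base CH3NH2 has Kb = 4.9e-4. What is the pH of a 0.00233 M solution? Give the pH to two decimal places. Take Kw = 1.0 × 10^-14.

CH3NH2 + H2O ⇌ CH3NH3+ + OH-
Kb = [OH-]²/(0.00233 − [OH-]) = 4.9 × 10^-4
Here C₀/Kb ≈ 4.76, so the small-[OH-] approximation fails. Use the quadratic:
[OH-] = (−Kb + √(Kb² + 4·Kb·C₀))/2 = 8.51 × 10^-4 M
pOH = 3.07, so pH = 14.00 − pOH = 10.93

pH = 10.93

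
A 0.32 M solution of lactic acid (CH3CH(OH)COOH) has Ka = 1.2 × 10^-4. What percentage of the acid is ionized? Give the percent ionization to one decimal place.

1.9%

CH3CH(OH)COOH ⇌ CH3CH(OH)COO- + H+; let x = [H+] at equilibrium.
x ≈ √(Ka·C₀) = √(1.2 × 10^-4 × 0.32) = 6.20 × 10^-3 M
Fraction ionized = 6.20 × 10^-3 / 0.32 = 0.0194 → 1.9%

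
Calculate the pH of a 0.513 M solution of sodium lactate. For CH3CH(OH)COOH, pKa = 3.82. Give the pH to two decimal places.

CH3CH(OH)COO- is the conjugate base of the weak acid CH3CH(OH)COOH.
Ka = 10^(−3.82) = 1.51 × 10^-4
Kb = Kw/Ka = 1.0×10^-14 / 1.51 × 10^-4 = 6.62 × 10^-11
Kb = [OH-]²/(0.513 − [OH-]) = 6.62 × 10^-11
Neglecting [OH-] in the denominator: [OH-] = √(6.62 × 10^-11 × 0.513) = 5.83 × 10^-6 M
Check: 0.0011% ionized — well under 5%, approximation valid.
pOH = 5.23, so pH = 14.00 − pOH = 8.77

pH = 8.77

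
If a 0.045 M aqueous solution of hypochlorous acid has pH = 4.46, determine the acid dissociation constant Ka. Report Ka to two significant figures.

[H+] = 10^(-4.46) = 3.47 × 10^-5 M
At equilibrium [HA] = 0.045 − 3.47 × 10^-5 = 4.50 × 10^-2 M
Ka = [H+][A-]/[HA] = (3.47 × 10^-5)² / 4.50 × 10^-2 = 2.7 × 10^-8

Ka = 2.7 × 10^-8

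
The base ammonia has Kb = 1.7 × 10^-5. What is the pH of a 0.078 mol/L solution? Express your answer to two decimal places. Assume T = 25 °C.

pH = 11.06

NH3 + H2O ⇌ NH4+ + OH-
From the ICE table, Kb = [OH-]²/(0.078 − [OH-]) = 1.7 × 10^-5.
Since Kb ≪ C₀, [OH-] ≈ √(Kb·C₀) = 1.15 × 10^-3 M.
pOH = −log(1.15 × 10^-3) = 2.94; pH = 14.00 − 2.94 = 11.06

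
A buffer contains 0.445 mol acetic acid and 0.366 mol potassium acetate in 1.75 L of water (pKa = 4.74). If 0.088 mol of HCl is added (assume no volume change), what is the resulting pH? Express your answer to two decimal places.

Added H+ converts CH3COO- to CH3COOH: CH3COOH → 0.533 mol, CH3COO- → 0.278 mol.
pH = pKa + log([A⁻]/[HA]) = 4.74 + log(0.278/0.533) = 4.74 -0.283

pH = 4.46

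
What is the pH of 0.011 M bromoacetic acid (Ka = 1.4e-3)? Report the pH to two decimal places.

BrCH2COOH ⇌ BrCH2COO- + H+
From the ICE table, Ka = x²/(0.011 − x) = 1.4 × 10^-3.
Here C₀/Ka ≈ 7.86, so the small-x approximation fails. Use the quadratic:
x = (−Ka + √(Ka² + 4·Ka·C₀))/2 = 3.29 × 10^-3 M
pH = −log[H+] = −log(3.29 × 10^-3) = 2.48

pH = 2.48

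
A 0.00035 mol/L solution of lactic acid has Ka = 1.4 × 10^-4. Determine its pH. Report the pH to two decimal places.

pH = 3.79

CH3CH(OH)COOH ⇌ CH3CH(OH)COO- + H+
Ka = [H+]²/(0.00035 − [H+]) = 1.4 × 10^-4
The 5% rule fails; solving [H+]² + Ka·[H+] − Ka·C₀ = 0 exactly:
[H+] = [−0.00014 + √(0.00014² + 1.96e-07)]/2 = 1.62 × 10^-4 M
pH = −log(1.62 × 10^-4) = 3.79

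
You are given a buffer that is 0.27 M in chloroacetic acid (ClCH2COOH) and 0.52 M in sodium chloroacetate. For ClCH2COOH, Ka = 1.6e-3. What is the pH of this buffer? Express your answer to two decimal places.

pKa = −log(1.6 × 10^-3) = 2.796
Using pH = pKa + log([base]/[acid]) with [base]/[acid] = 0.52/0.27:
pH = 2.796 + (+0.285) = 3.08

pH = 3.08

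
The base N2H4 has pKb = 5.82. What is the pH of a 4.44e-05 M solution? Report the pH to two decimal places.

N2H4 + H2O ⇌ N2H5+ + OH-
Kb = 10^(−5.82) = 1.51 × 10^-6
From the ICE table, Kb = [OH-]²/(4.44e-05 − [OH-]) = 1.51 × 10^-6.
[OH-] is not negligible relative to C₀; solve [OH-]² + 1.51e-06·[OH-] − 6.7e-11 = 0.
[OH-] = (−Kb + √(Kb² + 4·Kb·C₀))/2 = 7.47 × 10^-6 M
pOH = −log(7.47 × 10^-6) = 5.13; pH = 14.00 − 5.13 = 8.87

pH = 8.87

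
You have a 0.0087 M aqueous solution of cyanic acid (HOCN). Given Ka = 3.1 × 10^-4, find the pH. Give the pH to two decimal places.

pH = 2.83

HOCN ⇌ OCN- + H+
Ka = [H+]²/(0.0087 − [H+]) = 3.1 × 10^-4
[H+] is not negligible relative to C₀; solve [H+]² + 0.00031·[H+] − 2.7e-06 = 0.
[H+] = [−0.00031 + √(0.00031² + 1.08e-05)]/2 = 1.49 × 10^-3 M
pH = −log(1.49 × 10^-3) = 2.83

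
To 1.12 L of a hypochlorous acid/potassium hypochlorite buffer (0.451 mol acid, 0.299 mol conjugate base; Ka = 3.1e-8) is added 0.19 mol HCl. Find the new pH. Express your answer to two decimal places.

After neutralization: n(HOCl) = 0.641 mol, n(OCl-) = 0.109 mol.
pKa = −log(3.1 × 10^-8) = 7.509
pH = pKa + log([A⁻]/[HA]) = 7.509 + log(0.109/0.641) = 7.509 -0.769

pH = 6.74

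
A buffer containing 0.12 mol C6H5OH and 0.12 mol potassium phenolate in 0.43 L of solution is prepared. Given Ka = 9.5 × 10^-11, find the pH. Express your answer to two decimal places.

pH = 10.02

pKa = −log(9.5 × 10^-11) = 10.022
Henderson–Hasselbalch: pH = pKa + log([C6H5O-]/[C6H5OH]) = 10.022 + log(0.12/0.12)
pH = 10.022 + (+0.000) = 10.02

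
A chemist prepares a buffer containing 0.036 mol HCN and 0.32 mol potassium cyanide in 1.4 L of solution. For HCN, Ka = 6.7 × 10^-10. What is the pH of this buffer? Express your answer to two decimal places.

pKa = −log(6.7 × 10^-10) = 9.174
pH = pKa + log([A⁻]/[HA]) = 9.174 + log(0.32/0.036)
pH = 9.174 + (+0.949) = 10.12

pH = 10.12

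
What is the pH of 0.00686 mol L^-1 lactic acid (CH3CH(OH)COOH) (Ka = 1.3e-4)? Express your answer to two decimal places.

CH3CH(OH)COOH ⇌ CH3CH(OH)COO- + H+
Ka = x²/(0.00686 − x) = 1.3 × 10^-4
The 5% rule fails; solving x² + Ka·x − Ka·C₀ = 0 exactly:
x = [−0.00013 + √(0.00013² + 3.57e-06)]/2 = 8.82 × 10^-4 M
pH = −log[H+] = −log(8.82 × 10^-4) = 3.05

pH = 3.05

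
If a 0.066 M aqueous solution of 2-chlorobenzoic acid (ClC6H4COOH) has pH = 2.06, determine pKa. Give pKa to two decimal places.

pKa = 2.88

[H+] = 10^(-2.06) = 8.71 × 10^-3 M
At equilibrium [HA] = 0.066 − 8.71 × 10^-3 = 5.73 × 10^-2 M
Ka = [H+][A-]/[HA] = (8.71 × 10^-3)² / 5.73 × 10^-2 = 1.32 × 10^-3
pKa = -log(1.32 × 10^-3) = 2.88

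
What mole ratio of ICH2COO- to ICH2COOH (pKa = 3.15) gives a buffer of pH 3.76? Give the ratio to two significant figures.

ratio = 4.1

pH = pKa + log(r) ⇒ log(r) = 3.76 − 3.15 = +0.61
r = [ICH2COO-]/[ICH2COOH] = 10^(+0.61) = 4.07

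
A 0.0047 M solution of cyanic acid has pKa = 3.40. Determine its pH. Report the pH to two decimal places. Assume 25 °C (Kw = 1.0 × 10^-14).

HOCN ⇌ OCN- + H+
Ka = 10^(−3.40) = 3.98 × 10^-4
Ka = x²/(0.0047 − x) = 3.98 × 10^-4
x is not negligible relative to C₀; solve x² + 0.000398·x − 1.87e-06 = 0.
x = [−0.000398 + √(0.000398² + 7.48e-06)]/2 = 1.18 × 10^-3 M
pH = −log[H+] = −log(1.18 × 10^-3) = 2.93

pH = 2.93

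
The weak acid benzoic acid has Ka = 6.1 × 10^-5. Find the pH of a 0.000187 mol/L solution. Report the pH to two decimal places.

pH = 4.09

C6H5COOH ⇌ C6H5COO- + H+
From the ICE table, Ka = [H+]²/(0.000187 − [H+]) = 6.1 × 10^-5.
[H+] is not negligible relative to C₀; solve [H+]² + 6.1e-05·[H+] − 1.14e-08 = 0.
[H+] = [−6.1e-05 + √(6.1e-05² + 4.56e-08)]/2 = 8.06 × 10^-5 M
pH = −log(8.06 × 10^-5) = 4.09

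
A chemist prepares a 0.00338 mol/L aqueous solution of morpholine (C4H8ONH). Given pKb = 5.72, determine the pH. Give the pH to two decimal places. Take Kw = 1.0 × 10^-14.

pH = 9.90

C4H8ONH + H2O ⇌ C4H8ONH2+ + OH-
Kb = 10^(−5.72) = 1.91 × 10^-6
From the ICE table, Kb = [OH-]²/(0.00338 − [OH-]) = 1.91 × 10^-6.
Assume [OH-] ≪ 0.00338: [OH-] ≈ √(1.91 × 10^-6 × 0.00338) = 8.03 × 10^-5 M
pOH = −log(8.03 × 10^-5) = 4.10; pH = 14.00 − 4.10 = 9.90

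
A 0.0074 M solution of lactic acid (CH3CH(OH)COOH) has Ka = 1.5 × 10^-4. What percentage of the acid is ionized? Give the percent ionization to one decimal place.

CH3CH(OH)COOH ⇌ CH3CH(OH)COO- + H+; let x = [H+] at equilibrium.
Ka = x²/(C₀ − x); solving the quadratic gives x = 9.81 × 10^-4 M.
Fraction ionized = 9.81 × 10^-4 / 0.0074 = 0.1326 → 13.3%

13.3%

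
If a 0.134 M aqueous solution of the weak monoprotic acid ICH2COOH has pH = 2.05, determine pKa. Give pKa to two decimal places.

pKa = 3.20

[H+] = 10^(-2.05) = 8.91 × 10^-3 M
At equilibrium [HA] = 0.134 − 8.91 × 10^-3 = 1.25 × 10^-1 M
Ka = [H+][A-]/[HA] = (8.91 × 10^-3)² / 1.25 × 10^-1 = 6.35 × 10^-4
pKa = -log(6.35 × 10^-4) = 3.20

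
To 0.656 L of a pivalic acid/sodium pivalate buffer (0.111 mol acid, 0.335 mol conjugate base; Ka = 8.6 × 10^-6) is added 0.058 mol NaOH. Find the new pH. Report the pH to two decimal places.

OH- converts (CH3)3CCOOH to (CH3)3CCOO-: (CH3)3CCOOH → 0.053 mol, (CH3)3CCOO- → 0.393 mol.
pKa = −log(8.6 × 10^-6) = 5.066
Henderson–Hasselbalch with mole ratio 0.393/0.053: pH = 5.066 + (+0.870)

pH = 5.94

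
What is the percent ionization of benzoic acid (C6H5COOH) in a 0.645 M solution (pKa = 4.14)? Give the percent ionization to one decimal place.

1.1%

C6H5COOH ⇌ C6H5COO- + H+; let x = [H+] at equilibrium.
Ka = 10^(−4.14) = 7.24 × 10^-5
x ≈ √(Ka·C₀) = √(7.24 × 10^-5 × 0.645) = 6.83 × 10^-3 M
% ionization = x/C₀ × 100% = 6.83 × 10^-3/0.645 × 100% = 1.1%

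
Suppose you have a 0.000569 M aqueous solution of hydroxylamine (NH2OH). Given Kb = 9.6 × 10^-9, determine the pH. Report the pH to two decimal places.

pH = 8.37

NH2OH + H2O ⇌ NH3OH+ + OH-
Kb = [OH-]²/(0.000569 − [OH-]) = 9.6 × 10^-9
Since Kb ≪ C₀, [OH-] ≈ √(Kb·C₀) = 2.34 × 10^-6 M.
Check: 0.41% ionized — well under 5%, approximation valid.
pOH = 5.63, so pH = 14.00 − pOH = 8.37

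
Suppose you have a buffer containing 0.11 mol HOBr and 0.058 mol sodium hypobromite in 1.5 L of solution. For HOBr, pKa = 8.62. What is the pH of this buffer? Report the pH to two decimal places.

pH = 8.34

Using pH = pKa + log([base]/[acid]) with [base]/[acid] = 0.058/0.11:
pH = 8.62 + (-0.278) = 8.34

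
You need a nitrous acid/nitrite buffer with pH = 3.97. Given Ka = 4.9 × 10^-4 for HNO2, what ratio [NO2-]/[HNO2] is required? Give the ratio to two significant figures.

pKa = -log(4.9 × 10^-4) = 3.310
pH = pKa + log(r) ⇒ log(r) = 3.97 − 3.310 = +0.660
r = [NO2-]/[HNO2] = 10^(+0.660) = 4.57

ratio = 4.6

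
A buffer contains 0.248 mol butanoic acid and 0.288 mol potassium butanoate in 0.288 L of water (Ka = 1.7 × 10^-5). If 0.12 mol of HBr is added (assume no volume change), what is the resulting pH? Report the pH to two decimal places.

Added H+ converts CH3(CH2)2COO- to CH3(CH2)2COOH: CH3(CH2)2COOH → 0.368 mol, CH3(CH2)2COO- → 0.168 mol.
pKa = −log(1.7 × 10^-5) = 4.770
Henderson–Hasselbalch with mole ratio 0.168/0.368: pH = 4.770 + (-0.341)

pH = 4.43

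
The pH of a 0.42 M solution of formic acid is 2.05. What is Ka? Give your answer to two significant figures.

Ka = 1.9 × 10^-4

[H+] = 10^(-2.05) = 8.91 × 10^-3 M
At equilibrium [HA] = 0.42 − 8.91 × 10^-3 = 4.11 × 10^-1 M
Ka = [H+][A-]/[HA] = (8.91 × 10^-3)² / 4.11 × 10^-1 = 1.9 × 10^-4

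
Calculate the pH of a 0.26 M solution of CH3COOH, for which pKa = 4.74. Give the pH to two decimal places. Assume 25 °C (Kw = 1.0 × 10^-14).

pH = 2.66

CH3COOH ⇌ CH3COO- + H+
Ka = 10^(−4.74) = 1.82 × 10^-5
From the ICE table, Ka = [H+]²/(0.26 − [H+]) = 1.82 × 10^-5.
Assume [H+] ≪ 0.26: [H+] ≈ √(1.82 × 10^-5 × 0.26) = 2.18 × 10^-3 M
pH = −log(2.18 × 10^-3) = 2.66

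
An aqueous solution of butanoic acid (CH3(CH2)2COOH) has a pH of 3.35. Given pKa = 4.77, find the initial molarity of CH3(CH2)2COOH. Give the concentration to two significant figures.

C₀ = 1.2 × 10^-2 M

[H+] = 10^(-3.35) = 4.47 × 10^-4 M = x
Ka = 10^(−4.77) = 1.70 × 10^-5
Ka = x²/(C₀ − x) ⇒ C₀ = x + x²/Ka
C₀ = 4.47 × 10^-4 + (4.47 × 10^-4)²/(1.70 × 10^-5) = 1.22 × 10^-2 M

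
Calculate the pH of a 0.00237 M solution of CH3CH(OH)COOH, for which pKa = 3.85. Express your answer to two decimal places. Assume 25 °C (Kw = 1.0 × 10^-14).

CH3CH(OH)COOH ⇌ CH3CH(OH)COO- + H+
Ka = 10^(−3.85) = 1.41 × 10^-4
From the ICE table, Ka = [H+]²/(0.00237 − [H+]) = 1.41 × 10^-4.
The 5% rule fails; solving [H+]² + Ka·[H+] − Ka·C₀ = 0 exactly:
[H+] = (−Ka + √(Ka² + 4·Ka·C₀))/2 = 5.12 × 10^-4 M
pH = −log[H+] = −log(5.12 × 10^-4) = 3.29

pH = 3.29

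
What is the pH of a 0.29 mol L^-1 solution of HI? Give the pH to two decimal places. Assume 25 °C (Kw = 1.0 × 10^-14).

pH = 0.54

HI is a strong acid and dissociates completely, so [H+] = 0.29 M.
pH = -log(0.29) = 0.54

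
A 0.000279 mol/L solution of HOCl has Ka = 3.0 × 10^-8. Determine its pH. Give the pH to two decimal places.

HOCl ⇌ OCl- + H+
From the ICE table, Ka = x²/(0.000279 − x) = 3.0 × 10^-8.
Neglecting x in the denominator: x = √(3.0 × 10^-8 × 0.000279) = 2.89 × 10^-6 M
(x/C₀ = 1% < 5%, so the approximation holds.)
pH = −log(2.89 × 10^-6) = 5.54

pH = 5.54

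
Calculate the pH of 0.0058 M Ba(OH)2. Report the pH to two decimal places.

Ba(OH)2 is a strong base (each formula unit releases 2 OH-); [OH-] = 0.0116 M.
pOH = -log(0.0116) = 1.94
pH = 14.00 - 1.94 = 12.06

pH = 12.06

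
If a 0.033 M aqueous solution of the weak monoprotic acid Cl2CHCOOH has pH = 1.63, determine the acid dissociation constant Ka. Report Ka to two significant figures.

[H+] = 10^(-1.63) = 2.34 × 10^-2 M
At equilibrium [HA] = 0.033 − 2.34 × 10^-2 = 9.60 × 10^-3 M
Ka = [H+][A-]/[HA] = (2.34 × 10^-2)² / 9.60 × 10^-3 = 5.7 × 10^-2

Ka = 5.7 × 10^-2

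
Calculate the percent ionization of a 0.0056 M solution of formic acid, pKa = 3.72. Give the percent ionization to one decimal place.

16.8%

HCOOH ⇌ HCOO- + H+; let x = [H+] at equilibrium.
Ka = 10^(−3.72) = 1.91 × 10^-4
Ka = x²/(C₀ − x); solving the quadratic gives x = 9.43 × 10^-4 M.
% ionization = x/C₀ × 100% = 9.43 × 10^-4/0.0056 × 100% = 16.8%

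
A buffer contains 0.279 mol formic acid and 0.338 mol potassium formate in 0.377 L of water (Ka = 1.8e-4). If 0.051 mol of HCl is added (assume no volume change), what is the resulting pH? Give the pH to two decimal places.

pH = 3.68

Added H+ converts HCOO- to HCOOH: HCOOH → 0.33 mol, HCOO- → 0.287 mol.
pKa = −log(1.8 × 10^-4) = 3.745
Henderson–Hasselbalch with mole ratio 0.287/0.33: pH = 3.745 + (-0.061)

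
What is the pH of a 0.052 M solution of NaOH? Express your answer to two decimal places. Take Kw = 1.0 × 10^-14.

NaOH is a strong base; [OH-] = 0.052 M.
pOH = -log(0.052) = 1.28
pH = 14.00 - 1.28 = 12.72

pH = 12.72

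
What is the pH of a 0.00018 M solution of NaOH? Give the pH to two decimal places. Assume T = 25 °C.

NaOH is a strong base; [OH-] = 0.00018 M.
pOH = -log(0.00018) = 3.74
pH = 14.00 - 3.74 = 10.26

pH = 10.26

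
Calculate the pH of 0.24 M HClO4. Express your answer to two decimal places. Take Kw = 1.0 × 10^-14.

HClO4 is a strong acid and dissociates completely, so [H+] = 0.24 M.
pH = -log(0.24) = 0.62

pH = 0.62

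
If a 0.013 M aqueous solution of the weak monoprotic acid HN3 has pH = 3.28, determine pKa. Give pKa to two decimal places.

[H+] = 10^(-3.28) = 5.25 × 10^-4 M
At equilibrium [HA] = 0.013 − 5.25 × 10^-4 = 1.25 × 10^-2 M
Ka = [H+][A-]/[HA] = (5.25 × 10^-4)² / 1.25 × 10^-2 = 2.20 × 10^-5
pKa = -log(2.20 × 10^-5) = 4.66

pKa = 4.66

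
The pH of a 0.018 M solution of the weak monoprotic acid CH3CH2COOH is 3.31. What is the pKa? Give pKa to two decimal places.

[H+] = 10^(-3.31) = 4.90 × 10^-4 M
At equilibrium [HA] = 0.018 − 4.90 × 10^-4 = 1.75 × 10^-2 M
Ka = [H+][A-]/[HA] = (4.90 × 10^-4)² / 1.75 × 10^-2 = 1.37 × 10^-5
pKa = -log(1.37 × 10^-5) = 4.86

pKa = 4.86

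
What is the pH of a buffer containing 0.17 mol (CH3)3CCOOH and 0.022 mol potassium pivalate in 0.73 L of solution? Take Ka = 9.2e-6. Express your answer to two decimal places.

pH = 4.15

pKa = −log(9.2 × 10^-6) = 5.036
Henderson–Hasselbalch: pH = pKa + log([(CH3)3CCOO-]/[(CH3)3CCOOH]) = 5.036 + log(0.022/0.17)
pH = 5.036 + (-0.888) = 4.15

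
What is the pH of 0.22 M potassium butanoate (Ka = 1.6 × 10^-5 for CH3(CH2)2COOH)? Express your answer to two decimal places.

pH = 9.07

CH3(CH2)2COO- is the conjugate base of the weak acid CH3(CH2)2COOH.
Kb = Kw/Ka = 1.0×10^-14 / 1.6 × 10^-5 = 6.25 × 10^-10
Kb = [OH-]²/(0.22 − [OH-]) = 6.25 × 10^-10
Neglecting [OH-] in the denominator: [OH-] = √(6.25 × 10^-10 × 0.22) = 1.17 × 10^-5 M
([OH-]/C₀ = 0.0053% < 5%, so the approximation holds.)
pOH = 4.93, so pH = 14.00 − pOH = 9.07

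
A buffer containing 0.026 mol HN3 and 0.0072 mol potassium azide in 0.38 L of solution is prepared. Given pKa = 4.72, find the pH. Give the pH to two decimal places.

pH = 4.16

pH = pKa + log([A⁻]/[HA]) = 4.72 + log(0.0072/0.026)
pH = 4.72 + (-0.558) = 4.16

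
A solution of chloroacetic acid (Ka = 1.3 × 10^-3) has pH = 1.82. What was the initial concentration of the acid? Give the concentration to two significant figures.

C₀ = 1.9 × 10^-1 M

[H+] = 10^(-1.82) = 1.51 × 10^-2 M = x
Ka = x²/(C₀ − x) ⇒ C₀ = x + x²/Ka
C₀ = 1.51 × 10^-2 + (1.51 × 10^-2)²/(1.3 × 10^-3) = 1.90 × 10^-1 M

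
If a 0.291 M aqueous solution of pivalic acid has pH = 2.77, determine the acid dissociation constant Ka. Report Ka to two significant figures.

Ka = 1.0 × 10^-5

[H+] = 10^(-2.77) = 1.70 × 10^-3 M
At equilibrium [HA] = 0.291 − 1.70 × 10^-3 = 2.89 × 10^-1 M
Ka = [H+][A-]/[HA] = (1.70 × 10^-3)² / 2.89 × 10^-1 = 1.0 × 10^-5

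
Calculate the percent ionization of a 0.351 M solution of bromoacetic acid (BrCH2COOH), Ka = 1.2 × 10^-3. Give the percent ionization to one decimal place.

5.7%

BrCH2COOH ⇌ BrCH2COO- + H+; let x = [H+] at equilibrium.
Ka = x²/(C₀ − x); solving the quadratic gives x = 1.99 × 10^-2 M.
Fraction ionized = 1.99 × 10^-2 / 0.351 = 0.0567 → 5.7%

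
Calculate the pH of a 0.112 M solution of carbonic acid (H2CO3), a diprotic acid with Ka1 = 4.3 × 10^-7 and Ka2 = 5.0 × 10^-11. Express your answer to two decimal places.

Since Ka1 ≫ Ka2, the first ionization dominates [H+].
Ka1 = x²/(0.112 − x) = 4.3 × 10^-7
x ≈ √(4.3 × 10^-7 × 0.112) = 2.19 × 10^-4 M
pH = −log(2.19 × 10^-4) = 3.66

pH = 3.66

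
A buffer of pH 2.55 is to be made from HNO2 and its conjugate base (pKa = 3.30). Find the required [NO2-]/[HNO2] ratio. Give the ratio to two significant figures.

pH = pKa + log(r) ⇒ log(r) = 2.55 − 3.30 = -0.75
r = [NO2-]/[HNO2] = 10^(-0.75) = 0.178

ratio = 0.18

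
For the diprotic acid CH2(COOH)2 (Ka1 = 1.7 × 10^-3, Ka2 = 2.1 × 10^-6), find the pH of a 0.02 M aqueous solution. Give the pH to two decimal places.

pH = 2.30

Since Ka1 ≫ Ka2, the first ionization dominates [H+].
Ka1 = x²/(0.02 − x) = 1.7 × 10^-3
Solving the quadratic: x = (−Ka1 + √(Ka1² + 4·Ka1·C₀))/2 = 5.04 × 10^-3 M
pH = −log(5.04 × 10^-3) = 2.30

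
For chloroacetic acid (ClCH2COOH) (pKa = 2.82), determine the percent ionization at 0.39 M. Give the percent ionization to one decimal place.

6.0%

ClCH2COOH ⇌ ClCH2COO- + H+; let x = [H+] at equilibrium.
Ka = 10^(−2.82) = 1.51 × 10^-3
Ka = x²/(C₀ − x); solving the quadratic gives x = 2.35 × 10^-2 M.
Fraction ionized = 2.35 × 10^-2 / 0.39 = 0.0603 → 6.0%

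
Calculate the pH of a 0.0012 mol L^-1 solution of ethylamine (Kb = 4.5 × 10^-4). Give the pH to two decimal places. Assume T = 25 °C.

pH = 10.74

C2H5NH2 + H2O ⇌ C2H5NH3+ + OH-
From the ICE table, Kb = [OH-]²/(0.0012 − [OH-]) = 4.5 × 10^-4.
The 5% rule fails; solving [OH-]² + Kb·[OH-] − Kb·C₀ = 0 exactly:
[OH-] = [−0.00045 + √(0.00045² + 2.16e-06)]/2 = 5.44 × 10^-4 M
pOH = 3.26, so pH = 14.00 − pOH = 10.74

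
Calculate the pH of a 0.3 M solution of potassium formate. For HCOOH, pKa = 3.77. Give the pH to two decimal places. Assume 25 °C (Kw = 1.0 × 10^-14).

pH = 8.62

HCOO- is the conjugate base of the weak acid HCOOH.
Ka = 10^(−3.77) = 1.70 × 10^-4
Kb = Kw/Ka = 1.0×10^-14 / 1.70 × 10^-4 = 5.88 × 10^-11
Let x = [OH-] at equilibrium. Kb = x²/(0.3 − x).
Since Kb ≪ C₀, x ≈ √(Kb·C₀) = 4.20 × 10^-6 M.
pOH = 5.38, so pH = 14.00 − pOH = 8.62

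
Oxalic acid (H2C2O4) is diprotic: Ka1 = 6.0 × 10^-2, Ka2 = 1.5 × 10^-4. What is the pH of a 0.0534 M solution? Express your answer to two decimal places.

Ka1 ≫ Ka2, so treat the first dissociation as the only significant source of H+.
Ka1 = x²/(0.0534 − x) = 6.0 × 10^-2
Solving the quadratic: x = (−Ka1 + √(Ka1² + 4·Ka1·C₀))/2 = 3.41 × 10^-2 M
pH = −log(3.41 × 10^-2) = 1.47

pH = 1.47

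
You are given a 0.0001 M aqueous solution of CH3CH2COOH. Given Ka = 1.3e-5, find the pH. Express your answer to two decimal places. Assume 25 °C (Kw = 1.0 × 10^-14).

CH3CH2COOH ⇌ CH3CH2COO- + H+
Ka = [H+]²/(0.0001 − [H+]) = 1.3 × 10^-5
The 5% rule fails; solving [H+]² + Ka·[H+] − Ka·C₀ = 0 exactly:
[H+] = (−Ka + √(Ka² + 4·Ka·C₀))/2 = 3.01 × 10^-5 M
pH = −log[H+] = −log(3.01 × 10^-5) = 4.52

pH = 4.52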